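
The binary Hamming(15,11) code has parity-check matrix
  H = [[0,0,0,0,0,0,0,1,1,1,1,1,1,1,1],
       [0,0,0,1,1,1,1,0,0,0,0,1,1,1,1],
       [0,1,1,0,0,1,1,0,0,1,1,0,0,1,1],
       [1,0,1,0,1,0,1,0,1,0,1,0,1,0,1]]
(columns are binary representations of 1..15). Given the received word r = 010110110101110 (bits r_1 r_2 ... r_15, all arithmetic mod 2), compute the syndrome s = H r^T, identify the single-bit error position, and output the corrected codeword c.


s = (1, 0, 0, 1)^T, error position = 9, corrected codeword c = 010110111101110

Compute s = H r^T mod 2 one row at a time:
  s_1 = 1 + 0 + 1 + 0 + 1 + 1 + 1 + 0 = 5 ≡ 1 (mod 2).
  s_2 = 1 + 1 + 0 + 1 + 1 + 1 + 1 + 0 = 6 ≡ 0 (mod 2).
  s_3 = 1 + 0 + 0 + 1 + 1 + 0 + 1 + 0 = 4 ≡ 0 (mod 2).
  s_4 = 0 + 0 + 1 + 1 + 0 + 0 + 1 + 0 = 3 ≡ 1 (mod 2).
s = (1, 0, 0, 1)^T — this equals column 9 of H (binary 1001), so error is at position 9.
Correct: flip bit 9 of r = 010110110101110 to get c = 010110111101110.


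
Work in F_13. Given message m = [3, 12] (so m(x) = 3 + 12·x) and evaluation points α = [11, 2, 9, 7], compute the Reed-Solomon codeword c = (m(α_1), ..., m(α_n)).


c = [5, 1, 7, 9]

Message polynomial: m(x) = 3 + 12·x (mod 13).
For each evaluation point α_i, compute m(α_i) mod 13:
  α_1 = 11: Horner steps 12 → 5, so m(11) = 5.
  α_2 = 2: Horner steps 12 → 1, so m(2) = 1.
  α_3 = 9: Horner steps 12 → 7, so m(9) = 7.
  α_4 = 7: Horner steps 12 → 9, so m(7) = 9.
Codeword c = [5, 1, 7, 9] ∈ F_13^4.


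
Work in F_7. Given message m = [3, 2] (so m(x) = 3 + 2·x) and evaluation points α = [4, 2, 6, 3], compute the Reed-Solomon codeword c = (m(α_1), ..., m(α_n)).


c = [4, 0, 1, 2]

Message polynomial: m(x) = 3 + 2·x (mod 7).
For each evaluation point α_i, compute m(α_i) mod 7:
  α_1 = 4: Horner steps 2 → 4, so m(4) = 4.
  α_2 = 2: Horner steps 2 → 0, so m(2) = 0.
  α_3 = 6: Horner steps 2 → 1, so m(6) = 1.
  α_4 = 3: Horner steps 2 → 2, so m(3) = 2.
Codeword c = [4, 0, 1, 2] ∈ F_7^4.


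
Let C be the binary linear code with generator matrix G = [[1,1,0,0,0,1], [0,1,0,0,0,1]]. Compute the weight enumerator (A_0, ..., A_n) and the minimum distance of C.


Weight distribution: A_0 = 1, A_1 = 1, A_2 = 1, A_3 = 1. Minimum distance d = 1.

Enumerate all 2^2 = 4 messages m ∈ F_2^2.
For each, compute codeword c = mG in F_2^6, then tally its weight.
  m = 00 → c = 000000, weight = 0.
  m = 10 → c = 110001, weight = 3.
  m = 01 → c = 010001, weight = 2.
  m = 11 → c = 100000, weight = 1.
Tally weights:
  weight 0: 1 codewords.
  weight 1: 1 codewords.
  weight 2: 1 codewords.
  weight 3: 1 codewords.
Minimum distance d = smallest w > 0 with A_w > 0 = 1.
Sanity: Σ A_w = 4 = 2^2 = 4 ✓.


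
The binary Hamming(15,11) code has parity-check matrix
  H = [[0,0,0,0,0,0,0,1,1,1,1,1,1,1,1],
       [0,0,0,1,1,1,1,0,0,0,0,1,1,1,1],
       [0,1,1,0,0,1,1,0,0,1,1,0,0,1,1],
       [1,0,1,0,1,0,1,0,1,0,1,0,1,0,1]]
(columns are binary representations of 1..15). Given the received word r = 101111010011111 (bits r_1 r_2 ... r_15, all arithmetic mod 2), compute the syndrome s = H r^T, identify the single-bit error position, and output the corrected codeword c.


s = (0, 1, 1, 0)^T, error position = 6, corrected codeword c = 101110010011111

Compute s = H r^T mod 2 one row at a time:
  s_1 = 1 + 0 + 0 + 1 + 1 + 1 + 1 + 1 = 6 ≡ 0 (mod 2).
  s_2 = 1 + 1 + 1 + 0 + 1 + 1 + 1 + 1 = 7 ≡ 1 (mod 2).
  s_3 = 0 + 1 + 1 + 0 + 0 + 1 + 1 + 1 = 5 ≡ 1 (mod 2).
  s_4 = 1 + 1 + 1 + 0 + 0 + 1 + 1 + 1 = 6 ≡ 0 (mod 2).
s = (0, 1, 1, 0)^T — this equals column 6 of H (binary 0110), so error is at position 6.
Correct: flip bit 6 of r = 101111010011111 to get c = 101110010011111.


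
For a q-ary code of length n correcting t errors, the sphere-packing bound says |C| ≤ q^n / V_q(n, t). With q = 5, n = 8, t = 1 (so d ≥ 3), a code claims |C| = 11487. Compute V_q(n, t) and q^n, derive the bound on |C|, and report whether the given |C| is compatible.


V_q(n, t) = 33, q^n = 390625, Hamming bound = 11837, |C| = 11487 ≤ bound (satisfied).

Step 1: Compute V_q(n, t) = Σ_{j=0}^1 C(n, j) (q−1)^j.
  j = 0: C(8,0)·(4)^0 = 1·1 = 1.
  j = 1: C(8,1)·(4)^1 = 8·4 = 32.
  V_q(n, t) = 1 + 32 = 33.
Step 2: q^n = 5^8 = 390625.
Step 3: Hamming bound ⌊q^n / V_q(n,t)⌋ = ⌊390625/33⌋ = 11837.
Step 4: Compare |C| = 11487 to 11837: satisfied.
The claimed |C| lies below the Hamming bound.


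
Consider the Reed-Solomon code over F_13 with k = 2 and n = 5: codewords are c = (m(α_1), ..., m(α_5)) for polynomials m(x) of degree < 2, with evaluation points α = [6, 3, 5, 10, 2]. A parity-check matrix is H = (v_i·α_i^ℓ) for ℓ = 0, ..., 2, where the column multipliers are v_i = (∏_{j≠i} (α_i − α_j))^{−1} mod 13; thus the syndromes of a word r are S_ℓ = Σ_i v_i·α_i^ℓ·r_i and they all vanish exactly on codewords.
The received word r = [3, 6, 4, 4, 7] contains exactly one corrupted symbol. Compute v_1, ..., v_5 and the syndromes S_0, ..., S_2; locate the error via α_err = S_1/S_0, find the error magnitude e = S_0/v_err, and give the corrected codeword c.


S = (9, 12, 3), error at position 4, error magnitude e = 5, c = [3, 6, 4, 12, 7].

Step 1: column multipliers v_i = (∏_{j≠i}(α_i − α_j))^{−1} mod 13.
  i = 1 (α = 6): (6−3)(6−5)(6−10)(6−2) = 3·1·(−4)·4 = −48 ≡ 4, so v_1 = 4^{−1} = 10 (mod 13).
  i = 2 (α = 3): (3−6)(3−5)(3−10)(3−2) = (−3)·(−2)·(−7)·1 = −42 ≡ 10, so v_2 = 10^{−1} = 4 (mod 13).
  i = 3 (α = 5): (5−6)(5−3)(5−10)(5−2) = (−1)·2·(−5)·3 = 30 ≡ 4, so v_3 = 4^{−1} = 10 (mod 13).
  i = 4 (α = 10): (10−6)(10−3)(10−5)(10−2) = 4·7·5·8 = 1120 ≡ 2, so v_4 = 2^{−1} = 7 (mod 13).
  i = 5 (α = 2): (2−6)(2−3)(2−5)(2−10) = (−4)·(−1)·(−3)·(−8) = 96 ≡ 5, so v_5 = 5^{−1} = 8 (mod 13).
  v = [10, 4, 10, 7, 8].
Step 2: syndromes of r = [3, 6, 4, 4, 7] (all sums mod 13).
  S_0 = Σ v_i r_i = 10·3 + 4·6 + 10·4 + 7·4 + 8·7 = 178 ≡ 9.
  S_1 = Σ v_i α_i r_i = 10·6·3 + 4·3·6 + 10·5·4 + 7·10·4 + 8·2·7 = 844 ≡ 12.
  α_i^2 mod 13 = [10, 9, 12, 9, 4].
  S_2 = Σ v_i α_i^2 r_i = 10·10·3 + 4·9·6 + 10·12·4 + 7·9·4 + 8·4·7 = 1472 ≡ 3.
  S = (9, 12, 3) ≠ 0, so r is not a codeword (an error is present).
Step 3: locate the error. For a single error e at position i, S_ℓ = v_i·e·α_i^ℓ, so α_err = S_1/S_0.
  S_0^{−1} = 9^{−1} = 3 (mod 13), so α_err = 12·3 = 36 ≡ 10 = α_4. Error position i = 4.
  Consistency check: S_2/S_1 = 3·12 = 36 ≡ 10 = α_err ✓ (single-error assumption holds).
Step 4: error magnitude e = S_0/v_4 = S_0·∏_{j≠4}(α_4 − α_j) = 9·2 = 18 ≡ 5 (mod 13).
Step 5: correct position 4: c_4 = r_4 − e = 4 − 5 ≡ 12 (mod 13). Hence c = [3, 6, 4, 12, 7].
  Check: interpolating c through the α_i gives m(x) = 9 + 12·x (degree < 2) with m(α_i) = c_i for every i, so c is indeed a codeword.


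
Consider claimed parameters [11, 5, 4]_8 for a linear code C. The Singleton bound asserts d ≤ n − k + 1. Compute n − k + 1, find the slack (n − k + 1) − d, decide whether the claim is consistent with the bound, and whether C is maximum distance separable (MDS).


Singleton RHS = n − k + 1 = 7, slack = 3, bound satisfied, not MDS.

Singleton bound: d ≤ n − k + 1.
Here n = 11, k = 5, so n − k + 1 = 7.
Given d = 4, check d ≤ 7: YES.
Slack = (n − k + 1) − d = 3.
The code is NOT MDS (slack = 3 > 0).
Description: the claimed parameters are [11, 5, 4]_8; such a code would be non-MDS.


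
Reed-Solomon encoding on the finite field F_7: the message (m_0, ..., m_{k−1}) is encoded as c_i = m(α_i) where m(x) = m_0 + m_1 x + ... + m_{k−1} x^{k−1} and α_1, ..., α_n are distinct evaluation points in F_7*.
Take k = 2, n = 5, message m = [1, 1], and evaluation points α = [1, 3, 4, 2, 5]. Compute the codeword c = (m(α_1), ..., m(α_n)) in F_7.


c = [2, 4, 5, 3, 6]

Message polynomial: m(x) = 1 + 1·x (mod 7).
For each evaluation point α_i, compute m(α_i) mod 7:
  α_1 = 1: Horner steps 1 → 2, so m(1) = 2.
  α_2 = 3: Horner steps 1 → 4, so m(3) = 4.
  α_3 = 4: Horner steps 1 → 5, so m(4) = 5.
  α_4 = 2: Horner steps 1 → 3, so m(2) = 3.
  α_5 = 5: Horner steps 1 → 6, so m(5) = 6.
Codeword c = [2, 4, 5, 3, 6] ∈ F_7^5.


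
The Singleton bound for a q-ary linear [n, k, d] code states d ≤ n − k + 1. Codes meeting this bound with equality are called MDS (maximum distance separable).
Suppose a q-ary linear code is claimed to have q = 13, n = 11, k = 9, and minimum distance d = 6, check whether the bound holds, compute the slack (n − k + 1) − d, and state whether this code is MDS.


Singleton RHS = n − k + 1 = 3, slack = -3, bound violated (no such code; not MDS).

Singleton bound: d ≤ n − k + 1.
Here n = 11, k = 9, so n − k + 1 = 3.
Given d = 6, check d ≤ 3: NO.
Slack = (n − k + 1) − d = -3.
The slack is negative: d = 6 exceeds n − k + 1 = 3 by 3, so the Singleton bound is violated and no linear [11, 9, 6]_13 code can exist. In particular it is not MDS (MDS requires d = n − k + 1 exactly).
Description: the claimed parameters are [11, 9, 6]_13; such a code would be impossible (violates the Singleton bound).


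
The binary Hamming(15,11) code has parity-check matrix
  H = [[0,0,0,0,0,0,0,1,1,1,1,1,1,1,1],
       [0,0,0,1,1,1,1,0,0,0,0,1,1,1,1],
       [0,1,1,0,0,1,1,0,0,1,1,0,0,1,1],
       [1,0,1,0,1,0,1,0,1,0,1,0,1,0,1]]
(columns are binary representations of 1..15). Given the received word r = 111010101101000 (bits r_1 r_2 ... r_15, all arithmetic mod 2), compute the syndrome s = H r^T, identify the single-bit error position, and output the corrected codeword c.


s = (1, 1, 0, 1)^T, error position = 13, corrected codeword c = 111010101101100

Compute s = H r^T mod 2 one row at a time:
  s_1 = 0 + 1 + 1 + 0 + 1 + 0 + 0 + 0 = 3 ≡ 1 (mod 2).
  s_2 = 0 + 1 + 0 + 1 + 1 + 0 + 0 + 0 = 3 ≡ 1 (mod 2).
  s_3 = 1 + 1 + 0 + 1 + 1 + 0 + 0 + 0 = 4 ≡ 0 (mod 2).
  s_4 = 1 + 1 + 1 + 1 + 1 + 0 + 0 + 0 = 5 ≡ 1 (mod 2).
s = (1, 1, 0, 1)^T — this equals column 13 of H (binary 1101), so error is at position 13.
Correct: flip bit 13 of r = 111010101101000 to get c = 111010101101100.


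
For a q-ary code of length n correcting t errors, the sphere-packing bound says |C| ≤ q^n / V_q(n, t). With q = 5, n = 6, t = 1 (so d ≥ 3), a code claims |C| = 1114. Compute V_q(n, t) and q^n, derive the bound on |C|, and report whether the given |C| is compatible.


V_q(n, t) = 25, q^n = 15625, Hamming bound = 625, |C| = 1114 > bound (violated).

Step 1: Compute V_q(n, t) = Σ_{j=0}^1 C(n, j) (q−1)^j.
  j = 0: C(6,0)·(4)^0 = 1·1 = 1.
  j = 1: C(6,1)·(4)^1 = 6·4 = 24.
  V_q(n, t) = 1 + 24 = 25.
Step 2: q^n = 5^6 = 15625.
Step 3: Hamming bound ⌊q^n / V_q(n,t)⌋ = ⌊15625/25⌋ = 625.
Step 4: Compare |C| = 1114 to 625: violated.
The claimed |C| lies above the Hamming bound, so no 5-ary code of length 6 with d ≥ 3 can have 1114 codewords.


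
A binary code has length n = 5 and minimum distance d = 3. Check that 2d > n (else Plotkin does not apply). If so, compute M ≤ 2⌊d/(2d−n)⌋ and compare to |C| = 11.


Plotkin bound M ≤ 6; given |C| = 11 > bound (violated).

Check applicability: 2d = 6, n = 5.
2d − n = 1 > 0, so Plotkin applies.
Compute d/(2d−n) = 3/1 ≈ 3.0000.
⌊d/(2d−n)⌋ = 3.
Plotkin bound: M ≤ 2·3 = 6.
Given |C| = 11, check: VIOLATED.
This |C| is above the Plotkin bound, so no binary code with n = 5, d = 3 and 11 codewords exists.


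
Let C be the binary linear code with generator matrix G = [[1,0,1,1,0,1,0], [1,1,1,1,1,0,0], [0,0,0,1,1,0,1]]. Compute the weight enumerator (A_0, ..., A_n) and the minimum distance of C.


Weight distribution: A_0 = 1, A_3 = 2, A_4 = 3, A_5 = 2. Minimum distance d = 3.

Enumerate all 2^3 = 8 messages m ∈ F_2^3.
For each, compute codeword c = mG in F_2^7, then tally its weight.
  m = 000 → c = 0000000, weight = 0.
  m = 100 → c = 1011010, weight = 4.
  m = 010 → c = 1111100, weight = 5.
  m = 110 → c = 0100110, weight = 3.
  m = 001 → c = 0001101, weight = 3.
  m = 101 → c = 1010111, weight = 5.
  m = 011 → c = 1110001, weight = 4.
  m = 111 → c = 0101011, weight = 4.
Tally weights:
  weight 0: 1 codewords.
  weight 3: 2 codewords.
  weight 4: 3 codewords.
  weight 5: 2 codewords.
Minimum distance d = smallest w > 0 with A_w > 0 = 3.
Sanity: Σ A_w = 8 = 2^3 = 8 ✓.


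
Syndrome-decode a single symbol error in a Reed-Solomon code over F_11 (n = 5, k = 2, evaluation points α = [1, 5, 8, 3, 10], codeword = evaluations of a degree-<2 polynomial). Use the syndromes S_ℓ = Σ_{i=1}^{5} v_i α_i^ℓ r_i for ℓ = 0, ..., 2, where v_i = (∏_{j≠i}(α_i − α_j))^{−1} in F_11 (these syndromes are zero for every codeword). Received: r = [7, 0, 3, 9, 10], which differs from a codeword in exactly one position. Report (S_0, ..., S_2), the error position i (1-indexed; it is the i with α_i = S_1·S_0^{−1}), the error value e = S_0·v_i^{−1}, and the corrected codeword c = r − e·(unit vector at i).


S = (9, 2, 9), error at position 5, error magnitude e = 5, c = [7, 0, 3, 9, 5].

Step 1: column multipliers v_i = (∏_{j≠i}(α_i − α_j))^{−1} mod 11.
  i = 1 (α = 1): (1−5)(1−8)(1−3)(1−10) = (−4)·(−7)·(−2)·(−9) = 504 ≡ 9, so v_1 = 9^{−1} = 5 (mod 11).
  i = 2 (α = 5): (5−1)(5−8)(5−3)(5−10) = 4·(−3)·2·(−5) = 120 ≡ 10, so v_2 = 10^{−1} = 10 (mod 11).
  i = 3 (α = 8): (8−1)(8−5)(8−3)(8−10) = 7·3·5·(−2) = −210 ≡ 10, so v_3 = 10^{−1} = 10 (mod 11).
  i = 4 (α = 3): (3−1)(3−5)(3−8)(3−10) = 2·(−2)·(−5)·(−7) = −140 ≡ 3, so v_4 = 3^{−1} = 4 (mod 11).
  i = 5 (α = 10): (10−1)(10−5)(10−8)(10−3) = 9·5·2·7 = 630 ≡ 3, so v_5 = 3^{−1} = 4 (mod 11).
  v = [5, 10, 10, 4, 4].
Step 2: syndromes of r = [7, 0, 3, 9, 10] (all sums mod 11).
  S_0 = Σ v_i r_i = 5·7 + 10·0 + 10·3 + 4·9 + 4·10 = 141 ≡ 9.
  S_1 = Σ v_i α_i r_i = 5·1·7 + 10·5·0 + 10·8·3 + 4·3·9 + 4·10·10 = 783 ≡ 2.
  α_i^2 mod 11 = [1, 3, 9, 9, 1].
  S_2 = Σ v_i α_i^2 r_i = 5·1·7 + 10·3·0 + 10·9·3 + 4·9·9 + 4·1·10 = 669 ≡ 9.
  S = (9, 2, 9) ≠ 0, so r is not a codeword (an error is present).
Step 3: locate the error. For a single error e at position i, S_ℓ = v_i·e·α_i^ℓ, so α_err = S_1/S_0.
  S_0^{−1} = 9^{−1} = 5 (mod 11), so α_err = 2·5 = 10 ≡ 10 = α_5. Error position i = 5.
  Consistency check: S_2/S_1 = 9·6 = 54 ≡ 10 = α_err ✓ (single-error assumption holds).
Step 4: error magnitude e = S_0/v_5 = S_0·∏_{j≠5}(α_5 − α_j) = 9·3 = 27 ≡ 5 (mod 11).
Step 5: correct position 5: c_5 = r_5 − e = 10 − 5 ≡ 5 (mod 11). Hence c = [7, 0, 3, 9, 5].
  Check: interpolating c through the α_i gives m(x) = 6 + 1·x (degree < 2) with m(α_i) = c_i for every i, so c is indeed a codeword.


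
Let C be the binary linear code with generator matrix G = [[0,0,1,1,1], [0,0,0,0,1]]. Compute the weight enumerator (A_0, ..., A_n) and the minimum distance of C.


Weight distribution: A_0 = 1, A_1 = 1, A_2 = 1, A_3 = 1. Minimum distance d = 1.

Enumerate all 2^2 = 4 messages m ∈ F_2^2.
For each, compute codeword c = mG in F_2^5, then tally its weight.
  m = 00 → c = 00000, weight = 0.
  m = 10 → c = 00111, weight = 3.
  m = 01 → c = 00001, weight = 1.
  m = 11 → c = 00110, weight = 2.
Tally weights:
  weight 0: 1 codewords.
  weight 1: 1 codewords.
  weight 2: 1 codewords.
  weight 3: 1 codewords.
Minimum distance d = smallest w > 0 with A_w > 0 = 1.
Sanity: Σ A_w = 4 = 2^2 = 4 ✓.


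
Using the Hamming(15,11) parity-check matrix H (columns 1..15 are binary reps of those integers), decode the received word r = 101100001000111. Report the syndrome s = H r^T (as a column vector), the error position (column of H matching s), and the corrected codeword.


s = (0, 0, 1, 1)^T, error position = 3, corrected codeword c = 100100001000111

Compute s = H r^T mod 2 one row at a time:
  s_1 = 0 + 1 + 0 + 0 + 0 + 1 + 1 + 1 = 4 ≡ 0 (mod 2).
  s_2 = 1 + 0 + 0 + 0 + 0 + 1 + 1 + 1 = 4 ≡ 0 (mod 2).
  s_3 = 0 + 1 + 0 + 0 + 0 + 0 + 1 + 1 = 3 ≡ 1 (mod 2).
  s_4 = 1 + 1 + 0 + 0 + 1 + 0 + 1 + 1 = 5 ≡ 1 (mod 2).
s = (0, 0, 1, 1)^T — this equals column 3 of H (binary 0011), so error is at position 3.
Correct: flip bit 3 of r = 101100001000111 to get c = 100100001000111.


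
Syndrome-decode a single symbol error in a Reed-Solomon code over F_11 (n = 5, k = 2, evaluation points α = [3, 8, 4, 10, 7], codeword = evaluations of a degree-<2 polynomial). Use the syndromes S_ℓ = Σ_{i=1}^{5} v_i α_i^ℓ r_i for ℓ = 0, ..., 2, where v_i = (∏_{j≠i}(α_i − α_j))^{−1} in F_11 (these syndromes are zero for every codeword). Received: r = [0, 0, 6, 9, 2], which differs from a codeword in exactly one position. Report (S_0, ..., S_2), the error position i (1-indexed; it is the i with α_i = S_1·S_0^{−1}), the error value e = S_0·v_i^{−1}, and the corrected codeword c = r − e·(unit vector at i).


S = (9, 6, 4), error at position 2, error magnitude e = 3, c = [0, 8, 6, 9, 2].

Step 1: column multipliers v_i = (∏_{j≠i}(α_i − α_j))^{−1} mod 11.
  i = 1 (α = 3): (3−8)(3−4)(3−10)(3−7) = (−5)·(−1)·(−7)·(−4) = 140 ≡ 8, so v_1 = 8^{−1} = 7 (mod 11).
  i = 2 (α = 8): (8−3)(8−4)(8−10)(8−7) = 5·4·(−2)·1 = −40 ≡ 4, so v_2 = 4^{−1} = 3 (mod 11).
  i = 3 (α = 4): (4−3)(4−8)(4−10)(4−7) = 1·(−4)·(−6)·(−3) = −72 ≡ 5, so v_3 = 5^{−1} = 9 (mod 11).
  i = 4 (α = 10): (10−3)(10−8)(10−4)(10−7) = 7·2·6·3 = 252 ≡ 10, so v_4 = 10^{−1} = 10 (mod 11).
  i = 5 (α = 7): (7−3)(7−8)(7−4)(7−10) = 4·(−1)·3·(−3) = 36 ≡ 3, so v_5 = 3^{−1} = 4 (mod 11).
  v = [7, 3, 9, 10, 4].
Step 2: syndromes of r = [0, 0, 6, 9, 2] (all sums mod 11).
  S_0 = Σ v_i r_i = 7·0 + 3·0 + 9·6 + 10·9 + 4·2 = 152 ≡ 9.
  S_1 = Σ v_i α_i r_i = 7·3·0 + 3·8·0 + 9·4·6 + 10·10·9 + 4·7·2 = 1172 ≡ 6.
  α_i^2 mod 11 = [9, 9, 5, 1, 5].
  S_2 = Σ v_i α_i^2 r_i = 7·9·0 + 3·9·0 + 9·5·6 + 10·1·9 + 4·5·2 = 400 ≡ 4.
  S = (9, 6, 4) ≠ 0, so r is not a codeword (an error is present).
Step 3: locate the error. For a single error e at position i, S_ℓ = v_i·e·α_i^ℓ, so α_err = S_1/S_0.
  S_0^{−1} = 9^{−1} = 5 (mod 11), so α_err = 6·5 = 30 ≡ 8 = α_2. Error position i = 2.
  Consistency check: S_2/S_1 = 4·2 = 8 ≡ 8 = α_err ✓ (single-error assumption holds).
Step 4: error magnitude e = S_0/v_2 = S_0·∏_{j≠2}(α_2 − α_j) = 9·4 = 36 ≡ 3 (mod 11).
Step 5: correct position 2: c_2 = r_2 − e = 0 − 3 ≡ 8 (mod 11). Hence c = [0, 8, 6, 9, 2].
  Check: interpolating c through the α_i gives m(x) = 4 + 6·x (degree < 2) with m(α_i) = c_i for every i, so c is indeed a codeword.


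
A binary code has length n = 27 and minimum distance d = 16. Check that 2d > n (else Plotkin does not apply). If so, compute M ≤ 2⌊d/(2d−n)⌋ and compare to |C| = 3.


Plotkin bound M ≤ 6; given |C| = 3 ≤ bound (satisfied).

Check applicability: 2d = 32, n = 27.
2d − n = 5 > 0, so Plotkin applies.
Compute d/(2d−n) = 16/5 ≈ 3.2000.
⌊d/(2d−n)⌋ = 3.
Plotkin bound: M ≤ 2·3 = 6.
Given |C| = 3, check: satisfied.
This |C| is below the Plotkin bound.


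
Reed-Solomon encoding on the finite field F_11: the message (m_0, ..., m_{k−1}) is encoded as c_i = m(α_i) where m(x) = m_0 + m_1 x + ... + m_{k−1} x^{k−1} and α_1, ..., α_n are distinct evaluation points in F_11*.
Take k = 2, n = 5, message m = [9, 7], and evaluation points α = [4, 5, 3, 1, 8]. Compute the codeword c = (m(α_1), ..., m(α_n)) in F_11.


c = [4, 0, 8, 5, 10]

Message polynomial: m(x) = 9 + 7·x (mod 11).
For each evaluation point α_i, compute m(α_i) mod 11:
  α_1 = 4: Horner steps 7 → 4, so m(4) = 4.
  α_2 = 5: Horner steps 7 → 0, so m(5) = 0.
  α_3 = 3: Horner steps 7 → 8, so m(3) = 8.
  α_4 = 1: Horner steps 7 → 5, so m(1) = 5.
  α_5 = 8: Horner steps 7 → 10, so m(8) = 10.
Codeword c = [4, 0, 8, 5, 10] ∈ F_11^5.


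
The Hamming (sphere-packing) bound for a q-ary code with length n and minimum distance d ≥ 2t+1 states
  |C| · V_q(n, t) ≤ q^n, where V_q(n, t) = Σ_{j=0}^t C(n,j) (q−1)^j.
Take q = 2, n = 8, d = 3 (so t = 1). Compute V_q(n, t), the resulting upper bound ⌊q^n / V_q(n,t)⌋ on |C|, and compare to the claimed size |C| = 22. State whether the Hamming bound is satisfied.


V_q(n, t) = 9, q^n = 256, Hamming bound = 28, |C| = 22 ≤ bound (satisfied).

Step 1: Compute V_q(n, t) = Σ_{j=0}^1 C(n, j) (q−1)^j.
  j = 0: C(8,0)·(1)^0 = 1·1 = 1.
  j = 1: C(8,1)·(1)^1 = 8·1 = 8.
  V_q(n, t) = 1 + 8 = 9.
Step 2: q^n = 2^8 = 256.
Step 3: Hamming bound ⌊q^n / V_q(n,t)⌋ = ⌊256/9⌋ = 28.
Step 4: Compare |C| = 22 to 28: satisfied.
The claimed |C| lies below the Hamming bound.


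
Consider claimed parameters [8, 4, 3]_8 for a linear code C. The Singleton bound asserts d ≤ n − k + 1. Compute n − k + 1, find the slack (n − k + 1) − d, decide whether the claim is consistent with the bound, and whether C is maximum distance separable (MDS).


Singleton RHS = n − k + 1 = 5, slack = 2, bound satisfied, not MDS.

Singleton bound: d ≤ n − k + 1.
Here n = 8, k = 4, so n − k + 1 = 5.
Given d = 3, check d ≤ 5: YES.
Slack = (n − k + 1) − d = 2.
The code is NOT MDS (slack = 2 > 0).
Description: the claimed parameters are [8, 4, 3]_8; such a code would be non-MDS.


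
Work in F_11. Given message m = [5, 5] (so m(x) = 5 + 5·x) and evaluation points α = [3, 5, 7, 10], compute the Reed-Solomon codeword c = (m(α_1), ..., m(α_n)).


c = [9, 8, 7, 0]

Message polynomial: m(x) = 5 + 5·x (mod 11).
For each evaluation point α_i, compute m(α_i) mod 11:
  α_1 = 3: Horner steps 5 → 9, so m(3) = 9.
  α_2 = 5: Horner steps 5 → 8, so m(5) = 8.
  α_3 = 7: Horner steps 5 → 7, so m(7) = 7.
  α_4 = 10: Horner steps 5 → 0, so m(10) = 0.
Codeword c = [9, 8, 7, 0] ∈ F_11^4.


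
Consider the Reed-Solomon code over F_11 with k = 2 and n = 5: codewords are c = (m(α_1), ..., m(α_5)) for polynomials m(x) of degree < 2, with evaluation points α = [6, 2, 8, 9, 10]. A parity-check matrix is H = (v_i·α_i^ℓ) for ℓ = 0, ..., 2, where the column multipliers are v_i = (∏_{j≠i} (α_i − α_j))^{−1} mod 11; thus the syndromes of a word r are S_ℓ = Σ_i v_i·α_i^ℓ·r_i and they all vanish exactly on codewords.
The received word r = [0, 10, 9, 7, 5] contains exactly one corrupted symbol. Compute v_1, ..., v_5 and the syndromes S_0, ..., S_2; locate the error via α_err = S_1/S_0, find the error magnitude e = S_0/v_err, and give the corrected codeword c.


S = (3, 7, 9), error at position 1, error magnitude e = 9, c = [2, 10, 9, 7, 5].

Step 1: column multipliers v_i = (∏_{j≠i}(α_i − α_j))^{−1} mod 11.
  i = 1 (α = 6): (6−2)(6−8)(6−9)(6−10) = 4·(−2)·(−3)·(−4) = −96 ≡ 3, so v_1 = 3^{−1} = 4 (mod 11).
  i = 2 (α = 2): (2−6)(2−8)(2−9)(2−10) = (−4)·(−6)·(−7)·(−8) = 1344 ≡ 2, so v_2 = 2^{−1} = 6 (mod 11).
  i = 3 (α = 8): (8−6)(8−2)(8−9)(8−10) = 2·6·(−1)·(−2) = 24 ≡ 2, so v_3 = 2^{−1} = 6 (mod 11).
  i = 4 (α = 9): (9−6)(9−2)(9−8)(9−10) = 3·7·1·(−1) = −21 ≡ 1, so v_4 = 1^{−1} = 1 (mod 11).
  i = 5 (α = 10): (10−6)(10−2)(10−8)(10−9) = 4·8·2·1 = 64 ≡ 9, so v_5 = 9^{−1} = 5 (mod 11).
  v = [4, 6, 6, 1, 5].
Step 2: syndromes of r = [0, 10, 9, 7, 5] (all sums mod 11).
  S_0 = Σ v_i r_i = 4·0 + 6·10 + 6·9 + 1·7 + 5·5 = 146 ≡ 3.
  S_1 = Σ v_i α_i r_i = 4·6·0 + 6·2·10 + 6·8·9 + 1·9·7 + 5·10·5 = 865 ≡ 7.
  α_i^2 mod 11 = [3, 4, 9, 4, 1].
  S_2 = Σ v_i α_i^2 r_i = 4·3·0 + 6·4·10 + 6·9·9 + 1·4·7 + 5·1·5 = 779 ≡ 9.
  S = (3, 7, 9) ≠ 0, so r is not a codeword (an error is present).
Step 3: locate the error. For a single error e at position i, S_ℓ = v_i·e·α_i^ℓ, so α_err = S_1/S_0.
  S_0^{−1} = 3^{−1} = 4 (mod 11), so α_err = 7·4 = 28 ≡ 6 = α_1. Error position i = 1.
  Consistency check: S_2/S_1 = 9·8 = 72 ≡ 6 = α_err ✓ (single-error assumption holds).
Step 4: error magnitude e = S_0/v_1 = S_0·∏_{j≠1}(α_1 − α_j) = 3·3 = 9 ≡ 9 (mod 11).
Step 5: correct position 1: c_1 = r_1 − e = 0 − 9 ≡ 2 (mod 11). Hence c = [2, 10, 9, 7, 5].
  Check: interpolating c through the α_i gives m(x) = 3 + 9·x (degree < 2) with m(α_i) = c_i for every i, so c is indeed a codeword.


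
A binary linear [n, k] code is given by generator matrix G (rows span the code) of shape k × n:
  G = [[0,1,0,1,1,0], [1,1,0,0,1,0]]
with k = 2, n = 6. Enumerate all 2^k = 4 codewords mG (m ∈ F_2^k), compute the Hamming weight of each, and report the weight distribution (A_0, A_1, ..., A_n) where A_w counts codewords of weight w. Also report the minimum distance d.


Weight distribution: A_0 = 1, A_2 = 1, A_3 = 2. Minimum distance d = 2.

Enumerate all 2^2 = 4 messages m ∈ F_2^2.
For each, compute codeword c = mG in F_2^6, then tally its weight.
  m = 00 → c = 000000, weight = 0.
  m = 10 → c = 010110, weight = 3.
  m = 01 → c = 110010, weight = 3.
  m = 11 → c = 100100, weight = 2.
Tally weights:
  weight 0: 1 codewords.
  weight 2: 1 codewords.
  weight 3: 2 codewords.
Minimum distance d = smallest w > 0 with A_w > 0 = 2.
Sanity: Σ A_w = 4 = 2^2 = 4 ✓.


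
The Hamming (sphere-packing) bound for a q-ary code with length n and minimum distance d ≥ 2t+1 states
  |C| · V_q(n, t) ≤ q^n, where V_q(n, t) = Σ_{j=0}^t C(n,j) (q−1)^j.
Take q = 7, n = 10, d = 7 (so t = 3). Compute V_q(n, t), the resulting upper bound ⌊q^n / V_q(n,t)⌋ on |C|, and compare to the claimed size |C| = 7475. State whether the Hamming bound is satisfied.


V_q(n, t) = 27601, q^n = 282475249, Hamming bound = 10234, |C| = 7475 ≤ bound (satisfied).

Step 1: Compute V_q(n, t) = Σ_{j=0}^3 C(n, j) (q−1)^j.
  j = 0: C(10,0)·(6)^0 = 1·1 = 1.
  j = 1: C(10,1)·(6)^1 = 10·6 = 60.
  j = 2: C(10,2)·(6)^2 = 45·36 = 1620.
  j = 3: C(10,3)·(6)^3 = 120·216 = 25920.
  V_q(n, t) = 1 + 60 + 1620 + 25920 = 27601.
Step 2: q^n = 7^10 = 282475249.
Step 3: Hamming bound ⌊q^n / V_q(n,t)⌋ = ⌊282475249/27601⌋ = 10234.
Step 4: Compare |C| = 7475 to 10234: satisfied.
The claimed |C| lies below the Hamming bound.


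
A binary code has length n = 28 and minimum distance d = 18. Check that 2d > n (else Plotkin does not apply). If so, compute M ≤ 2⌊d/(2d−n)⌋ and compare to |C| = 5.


Plotkin bound M ≤ 4; given |C| = 5 > bound (violated).

Check applicability: 2d = 36, n = 28.
2d − n = 8 > 0, so Plotkin applies.
Compute d/(2d−n) = 18/8 ≈ 2.2500.
⌊d/(2d−n)⌋ = 2.
Plotkin bound: M ≤ 2·2 = 4.
Given |C| = 5, check: VIOLATED.
This |C| is above the Plotkin bound, so no binary code with n = 28, d = 18 and 5 codewords exists.


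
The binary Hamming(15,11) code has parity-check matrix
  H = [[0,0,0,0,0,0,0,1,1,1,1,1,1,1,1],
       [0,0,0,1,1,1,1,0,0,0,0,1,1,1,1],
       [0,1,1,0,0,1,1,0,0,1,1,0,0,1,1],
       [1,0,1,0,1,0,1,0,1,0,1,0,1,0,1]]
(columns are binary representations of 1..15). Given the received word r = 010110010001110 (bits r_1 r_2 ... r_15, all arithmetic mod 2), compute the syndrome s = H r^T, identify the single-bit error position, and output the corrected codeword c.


s = (0, 1, 0, 0)^T, error position = 4, corrected codeword c = 010010010001110

Compute s = H r^T mod 2 one row at a time:
  s_1 = 1 + 0 + 0 + 0 + 1 + 1 + 1 + 0 = 4 ≡ 0 (mod 2).
  s_2 = 1 + 1 + 0 + 0 + 1 + 1 + 1 + 0 = 5 ≡ 1 (mod 2).
  s_3 = 1 + 0 + 0 + 0 + 0 + 0 + 1 + 0 = 2 ≡ 0 (mod 2).
  s_4 = 0 + 0 + 1 + 0 + 0 + 0 + 1 + 0 = 2 ≡ 0 (mod 2).
s = (0, 1, 0, 0)^T — this equals column 4 of H (binary 0100), so error is at position 4.
Correct: flip bit 4 of r = 010110010001110 to get c = 010010010001110.


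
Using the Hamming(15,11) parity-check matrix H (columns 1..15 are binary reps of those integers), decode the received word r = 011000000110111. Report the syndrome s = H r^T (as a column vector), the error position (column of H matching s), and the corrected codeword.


s = (1, 1, 0, 0)^T, error position = 12, corrected codeword c = 011000000111111

Compute s = H r^T mod 2 one row at a time:
  s_1 = 0 + 0 + 1 + 1 + 0 + 1 + 1 + 1 = 5 ≡ 1 (mod 2).
  s_2 = 0 + 0 + 0 + 0 + 0 + 1 + 1 + 1 = 3 ≡ 1 (mod 2).
  s_3 = 1 + 1 + 0 + 0 + 1 + 1 + 1 + 1 = 6 ≡ 0 (mod 2).
  s_4 = 0 + 1 + 0 + 0 + 0 + 1 + 1 + 1 = 4 ≡ 0 (mod 2).
s = (1, 1, 0, 0)^T — this equals column 12 of H (binary 1100), so error is at position 12.
Correct: flip bit 12 of r = 011000000110111 to get c = 011000000111111.


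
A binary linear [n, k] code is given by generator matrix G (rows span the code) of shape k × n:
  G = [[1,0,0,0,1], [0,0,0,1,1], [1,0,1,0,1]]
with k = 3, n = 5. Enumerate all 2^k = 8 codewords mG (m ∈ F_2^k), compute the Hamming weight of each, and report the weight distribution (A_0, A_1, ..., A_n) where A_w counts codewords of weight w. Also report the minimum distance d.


Weight distribution: A_0 = 1, A_1 = 1, A_2 = 3, A_3 = 3. Minimum distance d = 1.

Enumerate all 2^3 = 8 messages m ∈ F_2^3.
For each, compute codeword c = mG in F_2^5, then tally its weight.
  m = 000 → c = 00000, weight = 0.
  m = 100 → c = 10001, weight = 2.
  m = 010 → c = 00011, weight = 2.
  m = 110 → c = 10010, weight = 2.
  m = 001 → c = 10101, weight = 3.
  m = 101 → c = 00100, weight = 1.
  m = 011 → c = 10110, weight = 3.
  m = 111 → c = 00111, weight = 3.
Tally weights:
  weight 0: 1 codewords.
  weight 1: 1 codewords.
  weight 2: 3 codewords.
  weight 3: 3 codewords.
Minimum distance d = smallest w > 0 with A_w > 0 = 1.
Sanity: Σ A_w = 8 = 2^3 = 8 ✓.


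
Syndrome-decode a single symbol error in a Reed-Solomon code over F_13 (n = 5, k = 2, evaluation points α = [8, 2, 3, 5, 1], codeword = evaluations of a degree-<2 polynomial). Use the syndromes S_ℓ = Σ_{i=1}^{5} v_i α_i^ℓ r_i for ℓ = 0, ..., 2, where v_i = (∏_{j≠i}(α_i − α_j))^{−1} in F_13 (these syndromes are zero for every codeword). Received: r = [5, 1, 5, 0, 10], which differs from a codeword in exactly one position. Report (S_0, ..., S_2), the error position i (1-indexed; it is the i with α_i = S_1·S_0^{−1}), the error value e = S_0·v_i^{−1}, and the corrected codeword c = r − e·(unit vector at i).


S = (1, 8, 12), error at position 1, error magnitude e = 6, c = [12, 1, 5, 0, 10].

Step 1: column multipliers v_i = (∏_{j≠i}(α_i − α_j))^{−1} mod 13.
  i = 1 (α = 8): (8−2)(8−3)(8−5)(8−1) = 6·5·3·7 = 630 ≡ 6, so v_1 = 6^{−1} = 11 (mod 13).
  i = 2 (α = 2): (2−8)(2−3)(2−5)(2−1) = (−6)·(−1)·(−3)·1 = −18 ≡ 8, so v_2 = 8^{−1} = 5 (mod 13).
  i = 3 (α = 3): (3−8)(3−2)(3−5)(3−1) = (−5)·1·(−2)·2 = 20 ≡ 7, so v_3 = 7^{−1} = 2 (mod 13).
  i = 4 (α = 5): (5−8)(5−2)(5−3)(5−1) = (−3)·3·2·4 = −72 ≡ 6, so v_4 = 6^{−1} = 11 (mod 13).
  i = 5 (α = 1): (1−8)(1−2)(1−3)(1−5) = (−7)·(−1)·(−2)·(−4) = 56 ≡ 4, so v_5 = 4^{−1} = 10 (mod 13).
  v = [11, 5, 2, 11, 10].
Step 2: syndromes of r = [5, 1, 5, 0, 10] (all sums mod 13).
  S_0 = Σ v_i r_i = 11·5 + 5·1 + 2·5 + 11·0 + 10·10 = 170 ≡ 1.
  S_1 = Σ v_i α_i r_i = 11·8·5 + 5·2·1 + 2·3·5 + 11·5·0 + 10·1·10 = 580 ≡ 8.
  α_i^2 mod 13 = [12, 4, 9, 12, 1].
  S_2 = Σ v_i α_i^2 r_i = 11·12·5 + 5·4·1 + 2·9·5 + 11·12·0 + 10·1·10 = 870 ≡ 12.
  S = (1, 8, 12) ≠ 0, so r is not a codeword (an error is present).
Step 3: locate the error. For a single error e at position i, S_ℓ = v_i·e·α_i^ℓ, so α_err = S_1/S_0.
  S_0^{−1} = 1^{−1} = 1 (mod 13), so α_err = 8·1 = 8 ≡ 8 = α_1. Error position i = 1.
  Consistency check: S_2/S_1 = 12·5 = 60 ≡ 8 = α_err ✓ (single-error assumption holds).
Step 4: error magnitude e = S_0/v_1 = S_0·∏_{j≠1}(α_1 − α_j) = 1·6 = 6 ≡ 6 (mod 13).
Step 5: correct position 1: c_1 = r_1 − e = 5 − 6 ≡ 12 (mod 13). Hence c = [12, 1, 5, 0, 10].
  Check: interpolating c through the α_i gives m(x) = 6 + 4·x (degree < 2) with m(α_i) = c_i for every i, so c is indeed a codeword.


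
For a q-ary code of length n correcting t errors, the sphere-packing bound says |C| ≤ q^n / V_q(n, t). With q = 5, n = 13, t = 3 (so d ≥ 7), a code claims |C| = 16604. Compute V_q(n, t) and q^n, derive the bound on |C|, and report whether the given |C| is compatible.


V_q(n, t) = 19605, q^n = 1220703125, Hamming bound = 62264, |C| = 16604 ≤ bound (satisfied).

Step 1: Compute V_q(n, t) = Σ_{j=0}^3 C(n, j) (q−1)^j.
  j = 0: C(13,0)·(4)^0 = 1·1 = 1.
  j = 1: C(13,1)·(4)^1 = 13·4 = 52.
  j = 2: C(13,2)·(4)^2 = 78·16 = 1248.
  j = 3: C(13,3)·(4)^3 = 286·64 = 18304.
  V_q(n, t) = 1 + 52 + 1248 + 18304 = 19605.
Step 2: q^n = 5^13 = 1220703125.
Step 3: Hamming bound ⌊q^n / V_q(n,t)⌋ = ⌊1220703125/19605⌋ = 62264.
Step 4: Compare |C| = 16604 to 62264: satisfied.
The claimed |C| lies below the Hamming bound.


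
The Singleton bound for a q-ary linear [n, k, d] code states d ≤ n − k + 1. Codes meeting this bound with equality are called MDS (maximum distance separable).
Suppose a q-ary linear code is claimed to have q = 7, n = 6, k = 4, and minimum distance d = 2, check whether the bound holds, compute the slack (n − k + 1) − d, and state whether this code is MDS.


Singleton RHS = n − k + 1 = 3, slack = 1, bound satisfied, not MDS.

Singleton bound: d ≤ n − k + 1.
Here n = 6, k = 4, so n − k + 1 = 3.
Given d = 2, check d ≤ 3: YES.
Slack = (n − k + 1) − d = 1.
The code is NOT MDS (slack = 1 > 0).
Description: the claimed parameters are [6, 4, 2]_7; such a code would be non-MDS.


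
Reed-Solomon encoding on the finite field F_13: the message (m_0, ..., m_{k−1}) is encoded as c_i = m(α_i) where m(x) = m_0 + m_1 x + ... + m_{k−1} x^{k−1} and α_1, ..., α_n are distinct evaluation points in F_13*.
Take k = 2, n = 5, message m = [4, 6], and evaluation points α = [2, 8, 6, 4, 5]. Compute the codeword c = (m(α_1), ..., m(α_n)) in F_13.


c = [3, 0, 1, 2, 8]

Message polynomial: m(x) = 4 + 6·x (mod 13).
For each evaluation point α_i, compute m(α_i) mod 13:
  α_1 = 2: Horner steps 6 → 3, so m(2) = 3.
  α_2 = 8: Horner steps 6 → 0, so m(8) = 0.
  α_3 = 6: Horner steps 6 → 1, so m(6) = 1.
  α_4 = 4: Horner steps 6 → 2, so m(4) = 2.
  α_5 = 5: Horner steps 6 → 8, so m(5) = 8.
Codeword c = [3, 0, 1, 2, 8] ∈ F_13^5.


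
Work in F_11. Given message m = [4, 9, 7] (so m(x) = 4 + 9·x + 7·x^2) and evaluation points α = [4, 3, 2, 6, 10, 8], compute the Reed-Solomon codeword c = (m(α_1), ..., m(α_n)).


c = [9, 6, 6, 2, 2, 7]

Message polynomial: m(x) = 4 + 9·x + 7·x^2 (mod 11).
For each evaluation point α_i, compute m(α_i) mod 11:
  α_1 = 4: Horner steps 7 → 4 → 9, so m(4) = 9.
  α_2 = 3: Horner steps 7 → 8 → 6, so m(3) = 6.
  α_3 = 2: Horner steps 7 → 1 → 6, so m(2) = 6.
  α_4 = 6: Horner steps 7 → 7 → 2, so m(6) = 2.
  α_5 = 10: Horner steps 7 → 2 → 2, so m(10) = 2.
  α_6 = 8: Horner steps 7 → 10 → 7, so m(8) = 7.
Codeword c = [9, 6, 6, 2, 2, 7] ∈ F_11^6.


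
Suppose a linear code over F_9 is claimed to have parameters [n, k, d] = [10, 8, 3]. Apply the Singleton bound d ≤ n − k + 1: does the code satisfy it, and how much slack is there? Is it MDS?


Singleton RHS = n − k + 1 = 3, slack = 0, bound satisfied, MDS.

Singleton bound: d ≤ n − k + 1.
Here n = 10, k = 8, so n − k + 1 = 3.
Given d = 3, check d ≤ 3: YES.
Slack = (n − k + 1) − d = 0.
The code is MDS (slack = 0).
Description: the claimed parameters are [10, 8, 3]_9; such a code would be MDS (meets Singleton bound).


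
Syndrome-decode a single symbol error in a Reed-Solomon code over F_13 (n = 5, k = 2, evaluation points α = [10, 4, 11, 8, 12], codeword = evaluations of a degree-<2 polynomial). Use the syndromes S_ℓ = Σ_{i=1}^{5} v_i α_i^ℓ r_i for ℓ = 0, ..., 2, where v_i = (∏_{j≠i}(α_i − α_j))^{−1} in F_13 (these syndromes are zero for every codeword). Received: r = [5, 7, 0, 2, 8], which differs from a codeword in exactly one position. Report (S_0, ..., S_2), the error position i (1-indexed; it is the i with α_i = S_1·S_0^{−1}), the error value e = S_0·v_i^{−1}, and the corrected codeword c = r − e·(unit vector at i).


S = (10, 1, 4), error at position 2, error magnitude e = 11, c = [5, 9, 0, 2, 8].

Step 1: column multipliers v_i = (∏_{j≠i}(α_i − α_j))^{−1} mod 13.
  i = 1 (α = 10): (10−4)(10−11)(10−8)(10−12) = 6·(−1)·2·(−2) = 24 ≡ 11, so v_1 = 11^{−1} = 6 (mod 13).
  i = 2 (α = 4): (4−10)(4−11)(4−8)(4−12) = (−6)·(−7)·(−4)·(−8) = 1344 ≡ 5, so v_2 = 5^{−1} = 8 (mod 13).
  i = 3 (α = 11): (11−10)(11−4)(11−8)(11−12) = 1·7·3·(−1) = −21 ≡ 5, so v_3 = 5^{−1} = 8 (mod 13).
  i = 4 (α = 8): (8−10)(8−4)(8−11)(8−12) = (−2)·4·(−3)·(−4) = −96 ≡ 8, so v_4 = 8^{−1} = 5 (mod 13).
  i = 5 (α = 12): (12−10)(12−4)(12−11)(12−8) = 2·8·1·4 = 64 ≡ 12, so v_5 = 12^{−1} = 12 (mod 13).
  v = [6, 8, 8, 5, 12].
Step 2: syndromes of r = [5, 7, 0, 2, 8] (all sums mod 13).
  S_0 = Σ v_i r_i = 6·5 + 8·7 + 8·0 + 5·2 + 12·8 = 192 ≡ 10.
  S_1 = Σ v_i α_i r_i = 6·10·5 + 8·4·7 + 8·11·0 + 5·8·2 + 12·12·8 = 1756 ≡ 1.
  α_i^2 mod 13 = [9, 3, 4, 12, 1].
  S_2 = Σ v_i α_i^2 r_i = 6·9·5 + 8·3·7 + 8·4·0 + 5·12·2 + 12·1·8 = 654 ≡ 4.
  S = (10, 1, 4) ≠ 0, so r is not a codeword (an error is present).
Step 3: locate the error. For a single error e at position i, S_ℓ = v_i·e·α_i^ℓ, so α_err = S_1/S_0.
  S_0^{−1} = 10^{−1} = 4 (mod 13), so α_err = 1·4 = 4 ≡ 4 = α_2. Error position i = 2.
  Consistency check: S_2/S_1 = 4·1 = 4 ≡ 4 = α_err ✓ (single-error assumption holds).
Step 4: error magnitude e = S_0/v_2 = S_0·∏_{j≠2}(α_2 − α_j) = 10·5 = 50 ≡ 11 (mod 13).
Step 5: correct position 2: c_2 = r_2 − e = 7 − 11 ≡ 9 (mod 13). Hence c = [5, 9, 0, 2, 8].
  Check: interpolating c through the α_i gives m(x) = 3 + 8·x (degree < 2) with m(α_i) = c_i for every i, so c is indeed a codeword.


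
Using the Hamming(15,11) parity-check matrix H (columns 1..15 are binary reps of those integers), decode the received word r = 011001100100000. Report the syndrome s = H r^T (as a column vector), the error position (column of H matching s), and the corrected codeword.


s = (1, 0, 1, 0)^T, error position = 10, corrected codeword c = 011001100000000

Compute s = H r^T mod 2 one row at a time:
  s_1 = 0 + 0 + 1 + 0 + 0 + 0 + 0 + 0 = 1 ≡ 1 (mod 2).
  s_2 = 0 + 0 + 1 + 1 + 0 + 0 + 0 + 0 = 2 ≡ 0 (mod 2).
  s_3 = 1 + 1 + 1 + 1 + 1 + 0 + 0 + 0 = 5 ≡ 1 (mod 2).
  s_4 = 0 + 1 + 0 + 1 + 0 + 0 + 0 + 0 = 2 ≡ 0 (mod 2).
s = (1, 0, 1, 0)^T — this equals column 10 of H (binary 1010), so error is at position 10.
Correct: flip bit 10 of r = 011001100100000 to get c = 011001100000000.


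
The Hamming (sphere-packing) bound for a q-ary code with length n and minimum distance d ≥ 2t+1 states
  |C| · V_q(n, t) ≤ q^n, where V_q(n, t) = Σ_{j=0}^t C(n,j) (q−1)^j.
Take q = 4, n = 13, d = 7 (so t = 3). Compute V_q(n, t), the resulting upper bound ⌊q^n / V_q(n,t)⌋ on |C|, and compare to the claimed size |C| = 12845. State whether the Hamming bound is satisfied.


V_q(n, t) = 8464, q^n = 67108864, Hamming bound = 7928, |C| = 12845 > bound (violated).

Step 1: Compute V_q(n, t) = Σ_{j=0}^3 C(n, j) (q−1)^j.
  j = 0: C(13,0)·(3)^0 = 1·1 = 1.
  j = 1: C(13,1)·(3)^1 = 13·3 = 39.
  j = 2: C(13,2)·(3)^2 = 78·9 = 702.
  j = 3: C(13,3)·(3)^3 = 286·27 = 7722.
  V_q(n, t) = 1 + 39 + 702 + 7722 = 8464.
Step 2: q^n = 4^13 = 67108864.
Step 3: Hamming bound ⌊q^n / V_q(n,t)⌋ = ⌊67108864/8464⌋ = 7928.
Step 4: Compare |C| = 12845 to 7928: violated.
The claimed |C| lies above the Hamming bound, so no 4-ary code of length 13 with d ≥ 7 can have 12845 codewords.


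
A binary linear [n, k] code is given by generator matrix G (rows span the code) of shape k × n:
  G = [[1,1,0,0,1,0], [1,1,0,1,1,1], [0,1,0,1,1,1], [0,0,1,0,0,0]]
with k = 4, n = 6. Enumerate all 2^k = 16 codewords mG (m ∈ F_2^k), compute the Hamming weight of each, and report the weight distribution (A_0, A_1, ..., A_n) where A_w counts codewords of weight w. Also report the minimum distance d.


Weight distribution: A_0 = 1, A_1 = 2, A_2 = 3, A_3 = 4, A_4 = 3, A_5 = 2, A_6 = 1. Minimum distance d = 1.

Enumerate all 2^4 = 16 messages m ∈ F_2^4.
For each, compute codeword c = mG in F_2^6, then tally its weight.
  m = 0000 → c = 000000, weight = 0.
  m = 1000 → c = 110010, weight = 3.
  m = 0100 → c = 110111, weight = 5.
  m = 1100 → c = 000101, weight = 2.
  m = 0010 → c = 010111, weight = 4.
  m = 1010 → c = 100101, weight = 3.
  m = 0110 → c = 100000, weight = 1.
  m = 1110 → c = 010010, weight = 2.
  m = 0001 → c = 001000, weight = 1.
  m = 1001 → c = 111010, weight = 4.
  m = 0101 → c = 111111, weight = 6.
  m = 1101 → c = 001101, weight = 3.
  m = 0011 → c = 011111, weight = 5.
  m = 1011 → c = 101101, weight = 4.
  m = 0111 → c = 101000, weight = 2.
  m = 1111 → c = 011010, weight = 3.
Tally weights:
  weight 0: 1 codewords.
  weight 1: 2 codewords.
  weight 2: 3 codewords.
  weight 3: 4 codewords.
  weight 4: 3 codewords.
  weight 5: 2 codewords.
  weight 6: 1 codewords.
Minimum distance d = smallest w > 0 with A_w > 0 = 1.
Sanity: Σ A_w = 16 = 2^4 = 16 ✓.
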